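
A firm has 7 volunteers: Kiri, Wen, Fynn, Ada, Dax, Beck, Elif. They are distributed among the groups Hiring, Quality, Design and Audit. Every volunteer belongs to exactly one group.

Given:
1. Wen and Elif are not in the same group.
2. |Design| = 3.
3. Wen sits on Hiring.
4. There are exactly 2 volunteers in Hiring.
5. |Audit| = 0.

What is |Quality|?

2

From (3): Wen ∈ Hiring.
(1): Elif ∉ Hiring.
(5): Audit already has 0, so the rest are out.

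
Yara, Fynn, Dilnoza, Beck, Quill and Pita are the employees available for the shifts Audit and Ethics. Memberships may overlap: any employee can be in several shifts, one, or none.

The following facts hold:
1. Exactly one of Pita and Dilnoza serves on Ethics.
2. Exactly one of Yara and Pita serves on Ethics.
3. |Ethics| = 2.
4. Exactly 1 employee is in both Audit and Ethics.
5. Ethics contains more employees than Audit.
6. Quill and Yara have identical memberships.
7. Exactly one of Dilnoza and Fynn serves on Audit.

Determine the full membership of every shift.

Audit = {Fynn}; Ethics = {Fynn, Pita}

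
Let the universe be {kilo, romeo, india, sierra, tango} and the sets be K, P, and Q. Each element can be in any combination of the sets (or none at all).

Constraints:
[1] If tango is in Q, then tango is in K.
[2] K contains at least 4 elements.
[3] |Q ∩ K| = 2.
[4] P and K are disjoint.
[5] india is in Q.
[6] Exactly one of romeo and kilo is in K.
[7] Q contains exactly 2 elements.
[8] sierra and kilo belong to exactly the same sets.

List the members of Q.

Q = {india, tango}

From (5): india ∈ Q.
Suppose kilo ∈ Q: no assignment then satisfies all the clues, so kilo ∉ Q.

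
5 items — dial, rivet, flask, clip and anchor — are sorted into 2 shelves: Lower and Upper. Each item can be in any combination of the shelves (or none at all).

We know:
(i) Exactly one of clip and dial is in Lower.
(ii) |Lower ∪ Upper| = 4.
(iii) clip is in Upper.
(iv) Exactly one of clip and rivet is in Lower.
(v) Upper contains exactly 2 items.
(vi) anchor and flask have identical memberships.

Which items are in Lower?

Lower = {anchor, clip, flask}

From (iii): clip ∈ Upper.
Suppose dial ∈ Lower: no assignment then satisfies all the clues, so dial ∉ Lower.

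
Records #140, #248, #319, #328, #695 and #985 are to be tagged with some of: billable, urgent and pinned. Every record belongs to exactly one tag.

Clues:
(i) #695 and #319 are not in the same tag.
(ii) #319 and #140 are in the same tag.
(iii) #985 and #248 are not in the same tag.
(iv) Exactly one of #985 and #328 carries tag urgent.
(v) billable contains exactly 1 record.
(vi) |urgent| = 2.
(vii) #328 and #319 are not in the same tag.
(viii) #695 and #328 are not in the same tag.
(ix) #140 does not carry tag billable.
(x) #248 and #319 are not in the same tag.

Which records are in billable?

billable = {#695}

From (ix): #140 ∉ billable.
(ii): #319 matches #140: #319 ∉ billable.
Suppose #248 ∈ billable: no assignment then satisfies all the clues, so #248 ∉ billable.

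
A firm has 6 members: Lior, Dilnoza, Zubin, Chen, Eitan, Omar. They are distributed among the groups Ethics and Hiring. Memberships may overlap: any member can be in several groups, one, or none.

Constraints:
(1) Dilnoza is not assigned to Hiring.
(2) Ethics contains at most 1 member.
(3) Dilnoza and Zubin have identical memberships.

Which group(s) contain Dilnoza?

Dilnoza: none

From (1): Dilnoza ∉ Hiring.
(3): Zubin matches Dilnoza: Zubin ∉ Hiring.
Suppose Dilnoza ∈ Ethics: no assignment then satisfies all the clues, so Dilnoza ∉ Ethics.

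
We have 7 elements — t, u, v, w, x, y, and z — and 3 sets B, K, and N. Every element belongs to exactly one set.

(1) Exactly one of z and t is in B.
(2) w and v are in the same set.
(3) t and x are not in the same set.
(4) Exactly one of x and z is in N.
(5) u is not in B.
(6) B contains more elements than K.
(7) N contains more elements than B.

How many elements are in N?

4

From (5): u ∉ B.
Suppose t ∈ N: no assignment then satisfies all the clues, so t ∉ N.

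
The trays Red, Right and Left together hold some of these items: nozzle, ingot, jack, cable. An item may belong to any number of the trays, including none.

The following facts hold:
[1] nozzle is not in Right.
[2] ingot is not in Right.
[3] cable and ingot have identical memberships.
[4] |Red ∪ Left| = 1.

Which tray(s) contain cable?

cable: none

From (1): nozzle ∉ Right.
From (2): ingot ∉ Right.
(3): cable matches ingot: cable ∉ Right.
Suppose cable ∈ Red: no assignment then satisfies all the clues, so cable ∉ Red.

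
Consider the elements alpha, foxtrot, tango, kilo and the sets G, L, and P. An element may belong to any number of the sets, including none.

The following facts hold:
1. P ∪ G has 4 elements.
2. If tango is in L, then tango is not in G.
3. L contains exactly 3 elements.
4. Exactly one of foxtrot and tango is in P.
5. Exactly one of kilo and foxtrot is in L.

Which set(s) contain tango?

tango: L, P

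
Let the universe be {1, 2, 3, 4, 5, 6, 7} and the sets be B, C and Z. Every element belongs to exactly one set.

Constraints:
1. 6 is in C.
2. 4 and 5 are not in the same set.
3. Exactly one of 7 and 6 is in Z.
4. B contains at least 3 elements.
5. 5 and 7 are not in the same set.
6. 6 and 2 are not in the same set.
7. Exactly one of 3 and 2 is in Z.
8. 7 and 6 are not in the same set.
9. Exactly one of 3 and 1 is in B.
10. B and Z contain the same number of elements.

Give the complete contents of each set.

B = {1, 2, 5}; C = {6}; Z = {3, 4, 7}

From (1): 6 ∈ C.
(3) (exactly one): 7 ∈ Z.
(5): 5 ∉ Z.
(6): 2 ∉ C.
Suppose 1 ∉ B: no assignment then satisfies all the clues, so 1 ∈ B.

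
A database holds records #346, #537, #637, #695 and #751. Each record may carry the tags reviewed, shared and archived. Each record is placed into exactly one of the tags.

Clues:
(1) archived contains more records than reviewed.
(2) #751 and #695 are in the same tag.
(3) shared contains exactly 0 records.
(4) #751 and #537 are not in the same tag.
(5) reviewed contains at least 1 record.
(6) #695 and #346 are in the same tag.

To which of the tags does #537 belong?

#537: reviewed

(3): shared already has 0, so the rest are out.
Suppose #537 ∉ reviewed: no assignment then satisfies all the clues, so #537 ∈ reviewed.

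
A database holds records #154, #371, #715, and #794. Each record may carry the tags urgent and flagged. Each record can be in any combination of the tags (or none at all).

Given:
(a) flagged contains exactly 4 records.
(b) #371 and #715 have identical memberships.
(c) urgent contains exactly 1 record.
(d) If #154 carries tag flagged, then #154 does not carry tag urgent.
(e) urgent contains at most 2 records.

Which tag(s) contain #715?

(a): only 4 candidates remain for flagged, so all are in.
(d): #154 ∉ urgent.
Suppose #715 ∈ urgent: no assignment then satisfies all the clues, so #715 ∉ urgent.

#715: flagged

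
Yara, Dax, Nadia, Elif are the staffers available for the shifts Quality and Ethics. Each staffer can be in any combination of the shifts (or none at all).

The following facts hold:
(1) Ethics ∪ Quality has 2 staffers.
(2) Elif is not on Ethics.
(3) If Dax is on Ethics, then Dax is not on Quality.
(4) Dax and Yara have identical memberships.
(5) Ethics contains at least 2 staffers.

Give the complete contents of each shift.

Quality = {}; Ethics = {Dax, Yara}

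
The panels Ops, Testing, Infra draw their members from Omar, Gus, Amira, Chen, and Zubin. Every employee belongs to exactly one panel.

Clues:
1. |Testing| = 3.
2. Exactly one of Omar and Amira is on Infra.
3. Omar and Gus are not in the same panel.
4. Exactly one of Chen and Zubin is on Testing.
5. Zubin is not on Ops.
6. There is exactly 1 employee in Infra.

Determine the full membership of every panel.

Ops = {Chen}; Testing = {Amira, Gus, Zubin}; Infra = {Omar}

From (5): Zubin ∉ Ops.
Suppose Omar ∈ Ops: no assignment then satisfies all the clues, so Omar ∉ Ops.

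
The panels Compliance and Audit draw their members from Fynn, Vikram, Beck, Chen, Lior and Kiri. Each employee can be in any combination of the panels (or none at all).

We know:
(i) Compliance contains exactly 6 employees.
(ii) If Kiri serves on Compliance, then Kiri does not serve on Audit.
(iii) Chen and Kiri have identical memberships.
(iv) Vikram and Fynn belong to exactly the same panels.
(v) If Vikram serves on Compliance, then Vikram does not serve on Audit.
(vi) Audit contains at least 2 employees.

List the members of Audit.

(i): only 6 candidates remain for Compliance, so all are in.
(ii): Kiri ∉ Audit.
(iii): Chen matches Kiri: Chen ∉ Audit.
(v): Vikram ∉ Audit.
(iv): Fynn matches Vikram: Fynn ∉ Audit.
(vi): only 2 candidates remain for Audit, so all are in.

Audit = {Beck, Lior}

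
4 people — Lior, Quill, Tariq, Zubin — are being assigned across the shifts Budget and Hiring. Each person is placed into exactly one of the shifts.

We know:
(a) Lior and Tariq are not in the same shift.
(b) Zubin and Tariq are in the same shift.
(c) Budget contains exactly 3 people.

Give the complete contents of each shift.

Budget = {Quill, Tariq, Zubin}; Hiring = {Lior}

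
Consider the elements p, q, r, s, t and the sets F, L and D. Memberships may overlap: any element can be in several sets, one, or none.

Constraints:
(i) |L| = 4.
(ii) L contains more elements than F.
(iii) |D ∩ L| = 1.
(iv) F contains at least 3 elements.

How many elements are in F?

3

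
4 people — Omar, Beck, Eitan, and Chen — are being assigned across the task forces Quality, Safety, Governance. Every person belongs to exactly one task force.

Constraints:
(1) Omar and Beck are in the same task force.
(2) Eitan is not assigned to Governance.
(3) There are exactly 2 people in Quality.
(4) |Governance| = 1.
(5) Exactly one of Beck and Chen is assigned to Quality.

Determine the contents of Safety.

Safety = {Eitan}

From (2): Eitan ∉ Governance.
Suppose Omar ∈ Safety: no assignment then satisfies all the clues, so Omar ∉ Safety.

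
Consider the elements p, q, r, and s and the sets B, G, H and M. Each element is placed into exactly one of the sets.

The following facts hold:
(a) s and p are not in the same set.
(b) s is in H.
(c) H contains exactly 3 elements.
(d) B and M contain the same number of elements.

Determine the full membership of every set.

B = {}; G = {p}; H = {q, r, s}; M = {}

From (b): s ∈ H.
(a): p ∉ H.
(c): only 3 candidates remain for H, so all are in.
Suppose p ∈ B: no assignment then satisfies all the clues, so p ∉ B.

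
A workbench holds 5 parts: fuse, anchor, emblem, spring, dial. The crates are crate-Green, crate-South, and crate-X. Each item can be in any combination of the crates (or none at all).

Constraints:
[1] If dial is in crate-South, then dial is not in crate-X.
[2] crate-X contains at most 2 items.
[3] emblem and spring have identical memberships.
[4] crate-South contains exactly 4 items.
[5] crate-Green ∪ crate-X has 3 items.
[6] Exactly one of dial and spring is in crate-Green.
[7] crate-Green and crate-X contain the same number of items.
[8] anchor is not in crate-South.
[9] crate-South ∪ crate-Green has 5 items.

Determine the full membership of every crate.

crate-Green = {anchor, dial}; crate-South = {dial, emblem, fuse, spring}; crate-X = {anchor, fuse}

From (8): anchor ∉ crate-South.
(4): only 4 candidates remain for crate-South, so all are in.
(1): dial ∉ crate-X.
Suppose fuse ∈ crate-Green: no assignment then satisfies all the clues, so fuse ∉ crate-Green.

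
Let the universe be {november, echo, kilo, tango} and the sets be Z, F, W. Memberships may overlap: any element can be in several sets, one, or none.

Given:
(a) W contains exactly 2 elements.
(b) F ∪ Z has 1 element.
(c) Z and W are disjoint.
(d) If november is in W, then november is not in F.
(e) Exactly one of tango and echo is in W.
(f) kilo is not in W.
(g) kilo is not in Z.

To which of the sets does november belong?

november: W

From (f): kilo ∉ W.
From (g): kilo ∉ Z.
Suppose november ∈ Z: no assignment then satisfies all the clues, so november ∉ Z.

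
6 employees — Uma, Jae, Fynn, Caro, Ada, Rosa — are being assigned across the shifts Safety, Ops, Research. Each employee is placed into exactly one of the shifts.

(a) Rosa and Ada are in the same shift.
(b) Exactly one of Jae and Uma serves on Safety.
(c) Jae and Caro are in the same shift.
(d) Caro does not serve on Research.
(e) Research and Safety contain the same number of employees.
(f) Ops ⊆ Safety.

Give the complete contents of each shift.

Safety = {Caro, Fynn, Jae}; Ops = {}; Research = {Ada, Rosa, Uma}

From (d): Caro ∉ Research.
(c): Jae matches Caro: Jae ∉ Research.
Suppose Uma ∈ Safety: no assignment then satisfies all the clues, so Uma ∉ Safety.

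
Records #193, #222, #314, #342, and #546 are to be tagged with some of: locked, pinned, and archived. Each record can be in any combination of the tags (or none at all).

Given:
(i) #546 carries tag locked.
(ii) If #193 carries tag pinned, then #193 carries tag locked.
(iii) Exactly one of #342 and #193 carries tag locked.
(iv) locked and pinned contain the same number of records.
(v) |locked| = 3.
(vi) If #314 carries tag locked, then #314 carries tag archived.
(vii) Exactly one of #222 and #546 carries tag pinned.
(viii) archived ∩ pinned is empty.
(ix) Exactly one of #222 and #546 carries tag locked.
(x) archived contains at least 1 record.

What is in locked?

From (i): #546 ∈ locked.
(ix) (exactly one): #222 ∉ locked.
Suppose #193 ∉ locked: no assignment then satisfies all the clues, so #193 ∈ locked.

locked = {#193, #314, #546}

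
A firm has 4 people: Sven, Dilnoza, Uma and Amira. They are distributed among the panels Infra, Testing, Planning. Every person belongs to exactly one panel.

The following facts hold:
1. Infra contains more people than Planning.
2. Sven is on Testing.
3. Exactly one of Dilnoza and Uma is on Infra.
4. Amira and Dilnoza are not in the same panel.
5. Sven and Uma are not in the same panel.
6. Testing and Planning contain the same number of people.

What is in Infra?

Infra = {Amira, Uma}

From (2): Sven ∈ Testing.
(5): Uma ∉ Testing.
Suppose Dilnoza ∈ Infra: no assignment then satisfies all the clues, so Dilnoza ∉ Infra.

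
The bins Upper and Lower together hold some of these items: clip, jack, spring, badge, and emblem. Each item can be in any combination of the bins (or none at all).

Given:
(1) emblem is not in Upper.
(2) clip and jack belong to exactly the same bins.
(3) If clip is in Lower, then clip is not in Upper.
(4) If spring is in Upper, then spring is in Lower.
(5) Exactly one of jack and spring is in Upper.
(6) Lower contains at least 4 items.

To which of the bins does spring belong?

spring: Lower, Upper

From (1): emblem ∉ Upper.
Suppose spring ∉ Upper: no assignment then satisfies all the clues, so spring ∈ Upper.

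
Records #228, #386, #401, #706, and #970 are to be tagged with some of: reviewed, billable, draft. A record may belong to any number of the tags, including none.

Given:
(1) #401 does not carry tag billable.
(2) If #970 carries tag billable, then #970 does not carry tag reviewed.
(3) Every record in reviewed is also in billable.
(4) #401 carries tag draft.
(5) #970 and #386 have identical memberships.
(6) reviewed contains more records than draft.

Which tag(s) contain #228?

#228: billable, reviewed

From (1): #401 ∉ billable.
From (4): #401 ∈ draft.
(3) contrapositive: #401 ∉ reviewed.
Suppose #228 ∉ reviewed: no assignment then satisfies all the clues, so #228 ∈ reviewed.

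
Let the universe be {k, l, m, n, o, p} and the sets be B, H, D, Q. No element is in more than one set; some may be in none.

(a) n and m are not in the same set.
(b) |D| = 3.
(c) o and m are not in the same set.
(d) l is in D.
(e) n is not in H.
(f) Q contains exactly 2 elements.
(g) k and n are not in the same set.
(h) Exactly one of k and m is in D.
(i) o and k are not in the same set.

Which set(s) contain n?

n: Q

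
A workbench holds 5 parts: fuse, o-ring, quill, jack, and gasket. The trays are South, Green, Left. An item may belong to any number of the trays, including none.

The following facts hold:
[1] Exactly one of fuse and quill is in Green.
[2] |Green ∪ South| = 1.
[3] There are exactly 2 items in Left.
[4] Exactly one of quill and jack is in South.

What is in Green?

Green = {quill}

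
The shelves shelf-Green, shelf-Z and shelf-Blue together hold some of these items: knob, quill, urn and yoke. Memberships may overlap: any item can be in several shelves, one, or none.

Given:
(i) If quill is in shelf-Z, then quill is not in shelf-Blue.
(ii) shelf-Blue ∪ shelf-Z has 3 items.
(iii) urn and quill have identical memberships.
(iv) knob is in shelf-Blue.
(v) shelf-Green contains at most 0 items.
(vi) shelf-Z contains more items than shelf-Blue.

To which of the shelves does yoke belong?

yoke: none

From (iv): knob ∈ shelf-Blue.
(v): shelf-Green already has 0, so the rest are out.
Suppose yoke ∈ shelf-Z: no assignment then satisfies all the clues, so yoke ∉ shelf-Z.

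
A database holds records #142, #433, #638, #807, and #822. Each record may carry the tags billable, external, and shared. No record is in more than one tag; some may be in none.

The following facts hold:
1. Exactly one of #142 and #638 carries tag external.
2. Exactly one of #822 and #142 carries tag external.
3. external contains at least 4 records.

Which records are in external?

external = {#433, #638, #807, #822}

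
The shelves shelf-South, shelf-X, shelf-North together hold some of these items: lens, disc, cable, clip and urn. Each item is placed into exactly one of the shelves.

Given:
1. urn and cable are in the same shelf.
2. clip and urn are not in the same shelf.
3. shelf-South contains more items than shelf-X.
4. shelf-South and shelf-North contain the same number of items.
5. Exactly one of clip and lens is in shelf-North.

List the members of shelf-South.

shelf-South = {cable, urn}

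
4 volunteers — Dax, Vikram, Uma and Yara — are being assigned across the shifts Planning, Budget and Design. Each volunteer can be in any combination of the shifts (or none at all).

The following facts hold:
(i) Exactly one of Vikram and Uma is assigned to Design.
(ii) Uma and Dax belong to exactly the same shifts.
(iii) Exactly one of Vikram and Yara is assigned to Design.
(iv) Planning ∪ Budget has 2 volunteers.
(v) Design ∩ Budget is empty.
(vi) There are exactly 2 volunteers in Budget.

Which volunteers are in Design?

Design = {Vikram}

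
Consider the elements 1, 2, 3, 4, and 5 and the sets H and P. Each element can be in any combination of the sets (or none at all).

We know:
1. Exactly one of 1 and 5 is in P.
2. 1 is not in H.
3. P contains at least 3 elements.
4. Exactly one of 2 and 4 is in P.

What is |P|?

3

From (2): 1 ∉ H.
Suppose 3 ∉ P: no assignment then satisfies all the clues, so 3 ∈ P.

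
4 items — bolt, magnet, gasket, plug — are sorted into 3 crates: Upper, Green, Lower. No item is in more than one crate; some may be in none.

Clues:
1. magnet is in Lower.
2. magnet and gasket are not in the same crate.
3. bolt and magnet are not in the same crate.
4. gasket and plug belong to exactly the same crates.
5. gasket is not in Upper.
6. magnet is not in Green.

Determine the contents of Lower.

Lower = {magnet}

From (1): magnet ∈ Lower.
From (5): gasket ∉ Upper.
(2): gasket ∉ Lower.
(3): bolt ∉ Lower.
(4): plug matches gasket: plug ∉ Upper.
(4): plug matches gasket: plug ∉ Lower.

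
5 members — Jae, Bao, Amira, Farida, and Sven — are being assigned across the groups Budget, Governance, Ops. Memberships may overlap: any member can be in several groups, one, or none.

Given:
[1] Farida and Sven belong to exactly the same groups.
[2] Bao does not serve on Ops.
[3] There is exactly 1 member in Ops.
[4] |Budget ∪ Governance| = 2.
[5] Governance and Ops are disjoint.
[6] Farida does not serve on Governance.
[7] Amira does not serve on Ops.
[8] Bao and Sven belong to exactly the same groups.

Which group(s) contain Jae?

From (2): Bao ∉ Ops.
From (6): Farida ∉ Governance.
From (7): Amira ∉ Ops.
(1): Sven matches Farida: Sven ∉ Governance.
(8): Bao matches Sven: Bao ∉ Governance.
(8): Sven matches Bao: Sven ∉ Ops.
(1): Farida matches Sven: Farida ∉ Ops.
(3): only 1 candidates remain for Ops, so all are in.
(5) (disjoint): Jae ∉ Governance.
Suppose Jae ∉ Budget: no assignment then satisfies all the clues, so Jae ∈ Budget.

Jae: Budget, Ops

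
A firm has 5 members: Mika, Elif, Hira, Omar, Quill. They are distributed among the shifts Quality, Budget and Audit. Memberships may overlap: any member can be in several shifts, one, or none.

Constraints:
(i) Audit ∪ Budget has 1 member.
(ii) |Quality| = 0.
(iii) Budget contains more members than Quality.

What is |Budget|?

1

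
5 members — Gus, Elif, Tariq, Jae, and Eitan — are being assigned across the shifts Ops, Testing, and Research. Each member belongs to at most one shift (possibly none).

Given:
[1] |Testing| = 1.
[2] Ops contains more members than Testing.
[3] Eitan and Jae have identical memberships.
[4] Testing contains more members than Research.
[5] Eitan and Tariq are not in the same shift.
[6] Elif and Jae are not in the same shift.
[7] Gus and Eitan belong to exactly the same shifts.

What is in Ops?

Ops = {Eitan, Gus, Jae}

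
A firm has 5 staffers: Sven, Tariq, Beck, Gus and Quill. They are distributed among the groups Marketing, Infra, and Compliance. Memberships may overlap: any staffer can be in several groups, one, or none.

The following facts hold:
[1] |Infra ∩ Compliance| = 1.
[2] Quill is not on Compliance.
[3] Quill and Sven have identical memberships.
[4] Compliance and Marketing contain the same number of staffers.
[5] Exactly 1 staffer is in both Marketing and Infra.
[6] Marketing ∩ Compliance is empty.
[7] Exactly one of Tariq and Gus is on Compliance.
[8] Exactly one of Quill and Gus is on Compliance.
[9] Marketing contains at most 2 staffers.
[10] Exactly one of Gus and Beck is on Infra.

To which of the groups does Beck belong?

From (2): Quill ∉ Compliance.
(3): Sven matches Quill: Sven ∉ Compliance.
(8) (exactly one): Gus ∈ Compliance.
(6) (disjoint): Gus ∉ Marketing.
(7) (exactly one): Tariq ∉ Compliance.
Suppose Beck ∈ Marketing: no assignment then satisfies all the clues, so Beck ∉ Marketing.

Beck: none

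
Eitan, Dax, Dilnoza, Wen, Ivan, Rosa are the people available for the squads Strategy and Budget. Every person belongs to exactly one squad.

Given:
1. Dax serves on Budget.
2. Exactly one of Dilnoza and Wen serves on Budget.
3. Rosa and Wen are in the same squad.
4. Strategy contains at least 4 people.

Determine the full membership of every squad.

Strategy = {Eitan, Ivan, Rosa, Wen}; Budget = {Dax, Dilnoza}

From (1): Dax ∈ Budget.
Suppose Eitan ∉ Strategy: no assignment then satisfies all the clues, so Eitan ∈ Strategy.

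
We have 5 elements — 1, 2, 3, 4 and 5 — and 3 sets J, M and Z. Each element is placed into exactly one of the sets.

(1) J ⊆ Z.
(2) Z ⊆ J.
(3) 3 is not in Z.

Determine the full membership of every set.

J = {}; M = {1, 2, 3, 4, 5}; Z = {}

From (3): 3 ∉ Z.
(1) contrapositive: 3 ∉ J.
Only one set left: 3 ∈ M.
Suppose 1 ∈ J: no assignment then satisfies all the clues, so 1 ∉ J.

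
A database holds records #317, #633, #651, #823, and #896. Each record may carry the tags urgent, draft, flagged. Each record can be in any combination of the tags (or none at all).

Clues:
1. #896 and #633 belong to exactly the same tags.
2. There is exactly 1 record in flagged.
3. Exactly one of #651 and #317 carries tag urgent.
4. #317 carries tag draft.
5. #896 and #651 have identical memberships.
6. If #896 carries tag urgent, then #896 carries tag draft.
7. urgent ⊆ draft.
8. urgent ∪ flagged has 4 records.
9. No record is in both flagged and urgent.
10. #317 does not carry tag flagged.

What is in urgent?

urgent = {#633, #651, #896}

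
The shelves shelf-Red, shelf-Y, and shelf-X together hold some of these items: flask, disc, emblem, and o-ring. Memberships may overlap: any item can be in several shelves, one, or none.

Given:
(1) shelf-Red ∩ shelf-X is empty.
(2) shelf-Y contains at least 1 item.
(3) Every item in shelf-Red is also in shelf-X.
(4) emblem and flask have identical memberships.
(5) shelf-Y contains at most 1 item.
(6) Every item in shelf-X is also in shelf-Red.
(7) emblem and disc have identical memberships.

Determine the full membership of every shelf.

shelf-Red = {}; shelf-Y = {o-ring}; shelf-X = {}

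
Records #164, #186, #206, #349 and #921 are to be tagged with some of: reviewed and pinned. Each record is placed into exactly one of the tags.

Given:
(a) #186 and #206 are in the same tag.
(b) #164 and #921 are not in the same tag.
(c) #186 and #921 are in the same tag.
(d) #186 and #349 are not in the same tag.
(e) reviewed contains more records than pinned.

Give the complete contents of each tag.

reviewed = {#186, #206, #921}; pinned = {#164, #349}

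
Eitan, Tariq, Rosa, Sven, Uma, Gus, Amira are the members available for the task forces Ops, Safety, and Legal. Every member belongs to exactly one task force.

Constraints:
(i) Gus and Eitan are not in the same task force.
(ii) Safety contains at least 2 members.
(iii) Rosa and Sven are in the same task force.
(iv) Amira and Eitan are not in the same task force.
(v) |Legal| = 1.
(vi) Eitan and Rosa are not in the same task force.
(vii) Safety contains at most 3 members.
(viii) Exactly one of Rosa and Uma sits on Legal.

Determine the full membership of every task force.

Ops = {Amira, Gus, Rosa, Sven}; Safety = {Eitan, Tariq}; Legal = {Uma}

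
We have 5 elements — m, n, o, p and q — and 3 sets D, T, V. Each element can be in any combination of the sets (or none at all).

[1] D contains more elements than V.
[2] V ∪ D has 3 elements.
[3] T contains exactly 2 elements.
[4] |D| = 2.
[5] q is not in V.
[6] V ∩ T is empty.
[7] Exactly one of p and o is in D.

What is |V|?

1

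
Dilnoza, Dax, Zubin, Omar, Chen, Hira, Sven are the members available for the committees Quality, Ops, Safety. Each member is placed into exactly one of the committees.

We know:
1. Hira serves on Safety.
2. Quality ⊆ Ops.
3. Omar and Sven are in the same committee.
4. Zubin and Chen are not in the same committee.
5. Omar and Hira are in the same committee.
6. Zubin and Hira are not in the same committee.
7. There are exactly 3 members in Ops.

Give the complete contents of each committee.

Quality = {}; Ops = {Dax, Dilnoza, Zubin}; Safety = {Chen, Hira, Omar, Sven}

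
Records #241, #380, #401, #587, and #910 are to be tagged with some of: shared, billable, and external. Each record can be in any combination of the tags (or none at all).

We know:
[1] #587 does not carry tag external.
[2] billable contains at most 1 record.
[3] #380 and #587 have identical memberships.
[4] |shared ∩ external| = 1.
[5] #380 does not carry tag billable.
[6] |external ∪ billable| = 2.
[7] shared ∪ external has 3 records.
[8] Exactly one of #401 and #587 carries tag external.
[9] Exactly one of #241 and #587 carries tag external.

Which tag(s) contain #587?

From (1): #587 ∉ external.
From (5): #380 ∉ billable.
(3): #587 matches #380: #587 ∉ billable.
(3): #380 matches #587: #380 ∉ external.
(8) (exactly one): #401 ∈ external.
(9) (exactly one): #241 ∈ external.
Suppose #587 ∈ shared: no assignment then satisfies all the clues, so #587 ∉ shared.

#587: none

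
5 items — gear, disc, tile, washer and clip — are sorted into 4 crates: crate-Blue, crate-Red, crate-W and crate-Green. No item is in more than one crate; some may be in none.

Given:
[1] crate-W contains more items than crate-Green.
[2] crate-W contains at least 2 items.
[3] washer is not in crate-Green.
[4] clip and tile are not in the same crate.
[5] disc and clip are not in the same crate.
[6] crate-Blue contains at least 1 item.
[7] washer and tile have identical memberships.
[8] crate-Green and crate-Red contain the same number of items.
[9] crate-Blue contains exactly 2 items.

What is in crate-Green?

crate-Green = {}

From (3): washer ∉ crate-Green.
(7): tile matches washer: tile ∉ crate-Green.
Suppose gear ∈ crate-Green: no assignment then satisfies all the clues, so gear ∉ crate-Green.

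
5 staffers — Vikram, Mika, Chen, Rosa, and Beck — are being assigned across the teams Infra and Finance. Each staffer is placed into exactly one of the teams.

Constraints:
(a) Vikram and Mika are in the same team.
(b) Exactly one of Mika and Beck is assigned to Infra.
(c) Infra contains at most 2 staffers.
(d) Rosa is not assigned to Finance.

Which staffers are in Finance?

Finance = {Chen, Mika, Vikram}

From (d): Rosa ∉ Finance.
Only one team left: Rosa ∈ Infra.
Suppose Vikram ∉ Finance: no assignment then satisfies all the clues, so Vikram ∈ Finance.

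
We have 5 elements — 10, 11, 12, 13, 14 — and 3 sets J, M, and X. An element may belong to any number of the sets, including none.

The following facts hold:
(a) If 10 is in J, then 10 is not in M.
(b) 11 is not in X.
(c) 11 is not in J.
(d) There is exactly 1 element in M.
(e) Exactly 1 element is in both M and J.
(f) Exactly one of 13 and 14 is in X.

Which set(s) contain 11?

From (b): 11 ∉ X.
From (c): 11 ∉ J.
Suppose 11 ∈ M: no assignment then satisfies all the clues, so 11 ∉ M.

11: none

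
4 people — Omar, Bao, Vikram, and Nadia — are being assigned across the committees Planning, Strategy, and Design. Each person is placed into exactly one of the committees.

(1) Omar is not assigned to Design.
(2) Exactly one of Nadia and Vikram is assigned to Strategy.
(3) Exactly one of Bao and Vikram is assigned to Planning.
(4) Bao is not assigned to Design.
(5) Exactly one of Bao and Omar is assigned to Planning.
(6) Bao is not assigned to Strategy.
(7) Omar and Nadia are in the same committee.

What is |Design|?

1

From (1): Omar ∉ Design.
From (4): Bao ∉ Design.
From (6): Bao ∉ Strategy.
(7): Nadia matches Omar: Nadia ∉ Design.
Only one committee left: Bao ∈ Planning.
(3) (exactly one): Vikram ∉ Planning.
(5) (exactly one): Omar ∉ Planning.
(7): Nadia matches Omar: Nadia ∉ Planning.
Only one committee left: Omar ∈ Strategy.
Only one committee left: Nadia ∈ Strategy.
(2) (exactly one): Vikram ∉ Strategy.
Only one committee left: Vikram ∈ Design.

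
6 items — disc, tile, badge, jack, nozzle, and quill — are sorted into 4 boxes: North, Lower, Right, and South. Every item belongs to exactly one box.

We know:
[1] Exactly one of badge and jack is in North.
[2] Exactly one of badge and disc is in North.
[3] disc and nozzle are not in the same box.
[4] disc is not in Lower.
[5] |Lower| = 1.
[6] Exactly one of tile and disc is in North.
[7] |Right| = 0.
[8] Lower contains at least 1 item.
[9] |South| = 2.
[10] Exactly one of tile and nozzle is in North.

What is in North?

North = {badge, quill, tile}

From (4): disc ∉ Lower.
(7): Right already has 0, so the rest are out.
Suppose disc ∈ North: no assignment then satisfies all the clues, so disc ∉ North.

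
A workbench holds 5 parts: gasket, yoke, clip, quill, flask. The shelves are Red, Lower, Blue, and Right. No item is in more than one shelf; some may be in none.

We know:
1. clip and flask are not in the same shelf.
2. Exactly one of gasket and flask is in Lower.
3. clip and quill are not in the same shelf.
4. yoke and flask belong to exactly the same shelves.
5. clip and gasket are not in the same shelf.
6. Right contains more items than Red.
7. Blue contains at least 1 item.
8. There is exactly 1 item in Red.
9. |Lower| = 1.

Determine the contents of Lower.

Lower = {gasket}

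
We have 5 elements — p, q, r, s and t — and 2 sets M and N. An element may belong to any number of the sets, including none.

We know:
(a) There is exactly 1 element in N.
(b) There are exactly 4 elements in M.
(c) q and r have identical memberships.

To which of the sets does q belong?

q: M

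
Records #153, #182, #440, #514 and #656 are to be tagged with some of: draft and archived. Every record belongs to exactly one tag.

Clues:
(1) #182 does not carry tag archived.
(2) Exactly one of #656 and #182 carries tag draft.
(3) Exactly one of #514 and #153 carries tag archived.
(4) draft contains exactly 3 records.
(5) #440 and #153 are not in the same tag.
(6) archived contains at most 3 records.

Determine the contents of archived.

From (1): #182 ∉ archived.
Only one tag left: #182 ∈ draft.
(2) (exactly one): #656 ∉ draft.
Only one tag left: #656 ∈ archived.
Suppose #153 ∉ archived: no assignment then satisfies all the clues, so #153 ∈ archived.

archived = {#153, #656}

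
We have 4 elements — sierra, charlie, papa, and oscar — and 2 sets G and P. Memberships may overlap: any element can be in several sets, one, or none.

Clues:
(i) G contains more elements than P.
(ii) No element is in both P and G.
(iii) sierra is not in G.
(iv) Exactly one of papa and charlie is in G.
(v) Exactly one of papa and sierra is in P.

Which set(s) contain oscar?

oscar: G

From (iii): sierra ∉ G.
Suppose oscar ∉ G: no assignment then satisfies all the clues, so oscar ∈ G.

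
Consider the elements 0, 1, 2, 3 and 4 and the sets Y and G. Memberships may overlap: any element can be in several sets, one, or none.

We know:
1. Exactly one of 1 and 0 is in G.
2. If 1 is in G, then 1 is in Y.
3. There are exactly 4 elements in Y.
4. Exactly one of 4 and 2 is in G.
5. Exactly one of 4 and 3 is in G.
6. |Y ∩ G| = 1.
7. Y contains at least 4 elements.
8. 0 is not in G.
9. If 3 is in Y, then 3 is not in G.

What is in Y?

Y = {0, 1, 2, 3}

From (8): 0 ∉ G.
(1) (exactly one): 1 ∈ G.
(2): 1 ∈ Y.
Suppose 0 ∉ Y: no assignment then satisfies all the clues, so 0 ∈ Y.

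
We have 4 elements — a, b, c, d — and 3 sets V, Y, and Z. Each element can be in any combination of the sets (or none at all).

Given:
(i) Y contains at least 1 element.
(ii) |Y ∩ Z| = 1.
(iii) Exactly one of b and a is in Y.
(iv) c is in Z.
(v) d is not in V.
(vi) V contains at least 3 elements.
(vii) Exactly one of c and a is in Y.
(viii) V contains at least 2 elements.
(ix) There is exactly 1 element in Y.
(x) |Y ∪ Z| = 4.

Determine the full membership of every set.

V = {a, b, c}; Y = {a}; Z = {a, b, c, d}

From (iv): c ∈ Z.
From (v): d ∉ V.
(vi): only 3 candidates remain for V, so all are in.
Suppose a ∉ Y: no assignment then satisfies all the clues, so a ∈ Y.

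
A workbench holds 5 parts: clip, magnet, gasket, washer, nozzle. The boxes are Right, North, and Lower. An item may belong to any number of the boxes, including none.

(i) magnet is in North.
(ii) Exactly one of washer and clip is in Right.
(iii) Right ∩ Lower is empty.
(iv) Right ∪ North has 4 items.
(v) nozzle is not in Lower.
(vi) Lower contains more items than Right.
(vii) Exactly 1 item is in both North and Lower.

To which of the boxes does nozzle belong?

nozzle: North

From (i): magnet ∈ North.
From (v): nozzle ∉ Lower.
Suppose nozzle ∈ Right: no assignment then satisfies all the clues, so nozzle ∉ Right.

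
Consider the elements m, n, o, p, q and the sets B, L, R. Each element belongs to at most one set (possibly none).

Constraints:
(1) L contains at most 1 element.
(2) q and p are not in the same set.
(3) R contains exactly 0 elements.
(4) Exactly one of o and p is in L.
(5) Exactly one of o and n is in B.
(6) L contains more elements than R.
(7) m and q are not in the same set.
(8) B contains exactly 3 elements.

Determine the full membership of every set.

(3): R already has 0, so the rest are out.
Suppose m ∉ B: no assignment then satisfies all the clues, so m ∈ B.

B = {m, n, p}; L = {o}; R = {}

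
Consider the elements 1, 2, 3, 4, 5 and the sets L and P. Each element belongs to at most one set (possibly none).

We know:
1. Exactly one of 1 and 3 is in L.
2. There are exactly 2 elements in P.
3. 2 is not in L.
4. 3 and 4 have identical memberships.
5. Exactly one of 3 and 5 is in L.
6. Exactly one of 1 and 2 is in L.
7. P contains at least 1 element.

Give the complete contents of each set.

L = {1, 5}; P = {3, 4}

From (3): 2 ∉ L.
(6) (exactly one): 1 ∈ L.
(1) (exactly one): 3 ∉ L.
(4): 4 matches 3: 4 ∉ L.
(5) (exactly one): 5 ∈ L.
Suppose 2 ∈ P: no assignment then satisfies all the clues, so 2 ∉ P.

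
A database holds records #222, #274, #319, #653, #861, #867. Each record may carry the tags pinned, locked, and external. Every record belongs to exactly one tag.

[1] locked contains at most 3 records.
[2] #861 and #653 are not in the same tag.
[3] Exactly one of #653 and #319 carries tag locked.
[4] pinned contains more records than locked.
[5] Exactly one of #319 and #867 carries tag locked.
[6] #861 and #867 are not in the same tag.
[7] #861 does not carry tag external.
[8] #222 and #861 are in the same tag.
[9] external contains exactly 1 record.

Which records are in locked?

locked = {#653, #867}

From (7): #861 ∉ external.
(8): #222 matches #861: #222 ∉ external.
Suppose #222 ∈ locked: no assignment then satisfies all the clues, so #222 ∉ locked.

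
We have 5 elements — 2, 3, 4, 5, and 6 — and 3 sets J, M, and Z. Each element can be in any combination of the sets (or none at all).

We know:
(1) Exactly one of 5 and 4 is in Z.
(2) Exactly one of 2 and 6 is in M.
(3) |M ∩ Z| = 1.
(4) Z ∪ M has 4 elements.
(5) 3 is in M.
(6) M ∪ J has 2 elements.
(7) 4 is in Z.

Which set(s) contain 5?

5: none

From (5): 3 ∈ M.
From (7): 4 ∈ Z.
(1) (exactly one): 5 ∉ Z.
Suppose 5 ∈ J: no assignment then satisfies all the clues, so 5 ∉ J.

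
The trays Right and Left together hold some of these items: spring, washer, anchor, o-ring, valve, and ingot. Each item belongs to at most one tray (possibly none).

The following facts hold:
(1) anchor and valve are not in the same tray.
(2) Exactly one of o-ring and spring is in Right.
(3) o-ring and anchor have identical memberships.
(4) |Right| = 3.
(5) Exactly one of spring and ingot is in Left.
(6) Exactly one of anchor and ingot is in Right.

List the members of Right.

Right = {anchor, o-ring, washer}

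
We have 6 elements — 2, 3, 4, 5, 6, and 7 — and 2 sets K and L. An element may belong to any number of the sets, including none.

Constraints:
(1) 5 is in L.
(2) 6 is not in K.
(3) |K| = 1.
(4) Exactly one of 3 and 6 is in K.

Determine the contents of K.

K = {3}

From (1): 5 ∈ L.
From (2): 6 ∉ K.
(4) (exactly one): 3 ∈ K.
(3): K already has 1, so the rest are out.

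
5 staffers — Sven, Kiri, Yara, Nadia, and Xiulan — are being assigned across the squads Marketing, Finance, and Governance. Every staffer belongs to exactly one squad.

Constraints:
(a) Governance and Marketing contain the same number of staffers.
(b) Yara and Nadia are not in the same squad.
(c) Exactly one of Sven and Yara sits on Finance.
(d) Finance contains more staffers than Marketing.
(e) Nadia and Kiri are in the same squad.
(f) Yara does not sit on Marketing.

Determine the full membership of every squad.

From (f): Yara ∉ Marketing.
Suppose Sven ∈ Marketing: no assignment then satisfies all the clues, so Sven ∉ Marketing.

Marketing = {Xiulan}; Finance = {Kiri, Nadia, Sven}; Governance = {Yara}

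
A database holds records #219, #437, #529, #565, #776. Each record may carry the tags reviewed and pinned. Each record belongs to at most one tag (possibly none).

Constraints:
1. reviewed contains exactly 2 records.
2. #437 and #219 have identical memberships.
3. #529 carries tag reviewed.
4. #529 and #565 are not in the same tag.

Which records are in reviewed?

reviewed = {#529, #776}

From (3): #529 ∈ reviewed.
(4): #565 ∉ reviewed.
Suppose #219 ∈ reviewed: no assignment then satisfies all the clues, so #219 ∉ reviewed.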